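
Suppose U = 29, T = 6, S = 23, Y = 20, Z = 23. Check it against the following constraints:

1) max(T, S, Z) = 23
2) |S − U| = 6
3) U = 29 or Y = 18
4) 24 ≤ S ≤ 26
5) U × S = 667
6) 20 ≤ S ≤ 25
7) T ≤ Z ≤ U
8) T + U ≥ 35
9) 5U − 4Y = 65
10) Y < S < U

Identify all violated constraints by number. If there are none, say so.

Violated: 4.

1) max(6, 23, 23) = 23  true
2) |23 − 29| = 6  true
3) U = 29 = 29 (first disjunct)  true
4) S = 23 is outside [24, 26]  false
5) U × S = 29 × 23 = 667  true
6) S = 23 lies in [20, 25]  true
7) values 6 ≤ 23 ≤ 29  true
8) T + U = 6 + 29 = 35; 35 ≥ 35  true
9) 5U − 4Y = 5(29) − 4(20) = 65  true
10) values 20 < 23 < 29  true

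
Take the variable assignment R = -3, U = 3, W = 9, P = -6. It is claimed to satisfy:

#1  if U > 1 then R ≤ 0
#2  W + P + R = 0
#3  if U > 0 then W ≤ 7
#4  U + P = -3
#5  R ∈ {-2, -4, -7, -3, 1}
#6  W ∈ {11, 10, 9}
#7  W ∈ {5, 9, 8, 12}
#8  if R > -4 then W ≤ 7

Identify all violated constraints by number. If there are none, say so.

Constraints 3 and 8 are violated.

#1 U = 3 > 1, so we need R ≤ 0; R = -3 ≤ 0 — holds.
#2 W + P + R = 9 + (-6) + (-3) = 0 — holds.
#3 U = 3 > 0, so we need W ≤ 7; but W = 9 > 7 — does not hold.
#4 U + P = 3 + (-6) = -3 — holds.
#5 R = -3 is in {-2, -4, -7, -3, 1} — holds.
#6 W = 9 is in {11, 10, 9} — holds.
#7 W = 9 is in {5, 9, 8, 12} — holds.
#8 R = -3 > -4, so we need W ≤ 7; but W = 9 > 7 — does not hold.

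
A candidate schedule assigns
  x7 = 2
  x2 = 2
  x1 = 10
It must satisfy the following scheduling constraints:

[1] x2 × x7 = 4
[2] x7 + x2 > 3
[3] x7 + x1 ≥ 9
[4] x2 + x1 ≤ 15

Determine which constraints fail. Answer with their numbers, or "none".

None — every constraint holds.

[1] x2 × x7 = 2 × 2 = 4 — holds.
[2] x7 + x2 = 2 + 2 = 4; 4 > 3 — holds.
[3] x7 + x1 = 2 + 10 = 12; 12 ≥ 9 — holds.
[4] x2 + x1 = 2 + 10 = 12; 12 ≤ 15 — holds.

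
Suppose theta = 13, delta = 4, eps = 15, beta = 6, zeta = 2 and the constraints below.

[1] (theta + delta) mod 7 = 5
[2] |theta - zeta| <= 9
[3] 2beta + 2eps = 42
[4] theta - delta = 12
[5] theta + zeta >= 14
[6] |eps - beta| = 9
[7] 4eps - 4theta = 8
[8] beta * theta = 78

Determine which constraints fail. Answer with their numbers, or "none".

[1] theta + delta = 17; 17 mod 7 = 3, not 5 — violated.
[2] |13 - 2| = 11; 11 > 9, exceeds bound 9 — violated.
[3] 2beta + 2eps = 2(6) + 2(15) = 42 — OK.
[4] theta - delta = 13 - 4 = 9, not 12 — violated.
[5] theta + zeta = 13 + 2 = 15; 15 ≥ 14 — OK.
[6] |15 - 6| = 9 — OK.
[7] 4eps - 4theta = 4(15) - 4(13) = 8 — OK.
[8] beta * theta = 6 * 13 = 78 — OK.

Constraints 1, 2, and 4 are violated.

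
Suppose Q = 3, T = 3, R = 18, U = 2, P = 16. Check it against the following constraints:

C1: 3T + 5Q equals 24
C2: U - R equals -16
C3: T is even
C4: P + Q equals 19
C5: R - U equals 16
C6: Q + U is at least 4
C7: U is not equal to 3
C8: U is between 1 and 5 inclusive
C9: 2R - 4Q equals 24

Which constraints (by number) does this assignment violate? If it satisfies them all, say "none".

C1: 3T + 5Q = 3(3) + 5(3) = 24 — holds.
C2: U - R = 2 - 18 = -16 — holds.
C3: T = 3 is odd — does not hold.
C4: P + Q = 16 + 3 = 19 — holds.
C5: R - U = 18 - 2 = 16 — holds.
C6: Q + U = 3 + 2 = 5; 5 ≥ 4 — holds.
C7: U = 2, and 2 ≠ 3 — holds.
C8: U = 2 lies in [1, 5] — holds.
C9: 2R - 4Q = 2(18) - 4(3) = 24 — holds.

Constraint 3 is violated.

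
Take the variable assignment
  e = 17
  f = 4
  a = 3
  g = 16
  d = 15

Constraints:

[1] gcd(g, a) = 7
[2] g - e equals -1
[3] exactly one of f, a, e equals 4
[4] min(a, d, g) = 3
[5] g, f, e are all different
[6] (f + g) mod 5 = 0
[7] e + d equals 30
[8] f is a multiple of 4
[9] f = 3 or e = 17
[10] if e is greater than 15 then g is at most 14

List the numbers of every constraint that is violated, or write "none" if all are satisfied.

Constraints 1, 7, and 10 do not hold.

[1] gcd(16, 3) = 1, not 7 — violated.
[2] g - e = 16 - 17 = -1 — satisfied.
[3] f=4, a=3, e=17; 1 of them equals 4 — satisfied.
[4] min(3, 15, 16) = 3 — satisfied.
[5] values 16, 4, 17 are pairwise distinct — satisfied.
[6] f + g = 20; 20 mod 5 = 0 — satisfied.
[7] e + d = 17 + 15 = 32, not 30 — violated.
[8] 4 / 4 = 1, so 4 divides 4 — satisfied.
[9] f = 4 ≠ 3, but e = 17 = 17 (second disjunct) — satisfied.
[10] e = 17 > 15, so we need g ≤ 14; but g = 16 > 14 — violated.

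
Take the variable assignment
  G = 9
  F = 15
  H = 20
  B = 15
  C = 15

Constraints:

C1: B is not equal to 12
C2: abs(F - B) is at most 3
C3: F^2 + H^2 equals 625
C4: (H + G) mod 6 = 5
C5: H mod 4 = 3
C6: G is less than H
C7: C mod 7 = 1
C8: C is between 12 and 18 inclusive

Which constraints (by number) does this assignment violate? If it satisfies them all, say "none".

C1: B = 15, and 15 ≠ 12  OK
C2: abs(15 - 15) = 0; 0 ≤ 3  OK
C3: F^2 + H^2 = 15^2 + 20^2 = 225 + 400 = 625  OK
C4: H + G = 29; 29 mod 6 = 5  OK
C5: 20 mod 4 = 0, not 3  FAIL
C6: G = 9, H = 20; 9 < 20  OK
C7: 15 mod 7 = 1  OK
C8: C = 15 lies in [12, 18]  OK

Constraint 5 is violated.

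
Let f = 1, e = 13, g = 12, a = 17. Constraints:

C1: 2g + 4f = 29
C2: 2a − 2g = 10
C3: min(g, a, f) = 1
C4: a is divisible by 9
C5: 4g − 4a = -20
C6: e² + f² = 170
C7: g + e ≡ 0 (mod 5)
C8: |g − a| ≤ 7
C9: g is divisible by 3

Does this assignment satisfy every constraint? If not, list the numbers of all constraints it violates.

Constraints 1, 4 do not hold.

C1: 2g + 4f = 2(12) + 4(1) = 28, not 29 — violated.
C2: 2a − 2g = 2(17) − 2(12) = 10 — satisfied.
C3: min(12, 17, 1) = 1 — satisfied.
C4: 17 = 9×1 + 8, so 9 does not divide 17 — violated.
C5: 4g − 4a = 4(12) − 4(17) = -20 — satisfied.
C6: e² + f² = 13² + 1² = 169 + 1 = 170 — satisfied.
C7: g + e = 25; 25 mod 5 = 0 — satisfied.
C8: |12 − 17| = 5; 5 ≤ 7 — satisfied.
C9: 12 / 3 = 4, so 3 divides 12 — satisfied.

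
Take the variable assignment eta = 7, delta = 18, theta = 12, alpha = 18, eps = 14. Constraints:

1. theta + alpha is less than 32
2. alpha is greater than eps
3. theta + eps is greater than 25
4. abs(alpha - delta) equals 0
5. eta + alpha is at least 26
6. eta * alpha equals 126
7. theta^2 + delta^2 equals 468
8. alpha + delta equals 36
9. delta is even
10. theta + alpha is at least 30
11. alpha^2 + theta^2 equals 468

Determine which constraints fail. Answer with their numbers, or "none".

1. theta + alpha = 12 + 18 = 30; 30 < 32 — holds.
2. alpha = 18, eps = 14; 18 > 14 — holds.
3. theta + eps = 12 + 14 = 26; 26 > 25 — holds.
4. abs(18 - 18) = 0 — holds.
5. eta + alpha = 7 + 18 = 25; 25 < 26, bound 26 not met — does not hold.
6. eta * alpha = 7 * 18 = 126 — holds.
7. theta^2 + delta^2 = 12^2 + 18^2 = 144 + 324 = 468 — holds.
8. alpha + delta = 18 + 18 = 36 — holds.
9. delta = 18 is even — holds.
10. theta + alpha = 12 + 18 = 30; 30 ≥ 30 — holds.
11. alpha^2 + theta^2 = 18^2 + 12^2 = 324 + 144 = 468 — holds.

The assignment fails constraint 5.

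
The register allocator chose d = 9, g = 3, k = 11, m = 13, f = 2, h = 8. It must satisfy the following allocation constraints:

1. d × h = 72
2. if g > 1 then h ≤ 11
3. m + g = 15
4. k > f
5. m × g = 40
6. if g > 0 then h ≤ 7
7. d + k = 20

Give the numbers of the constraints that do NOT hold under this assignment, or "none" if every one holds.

1. d × h = 9 × 8 = 72  OK
2. g = 3 > 1, so we need h ≤ 11; h = 8 ≤ 11  OK
3. m + g = 13 + 3 = 16, not 15  FAIL
4. k = 11, f = 2; 11 > 2  OK
5. m × g = 13 × 3 = 39, not 40  FAIL
6. g = 3 > 0, so we need h ≤ 7; but h = 8 > 7  FAIL
7. d + k = 9 + 11 = 20  OK

Constraints 3, 5, 6 do not hold.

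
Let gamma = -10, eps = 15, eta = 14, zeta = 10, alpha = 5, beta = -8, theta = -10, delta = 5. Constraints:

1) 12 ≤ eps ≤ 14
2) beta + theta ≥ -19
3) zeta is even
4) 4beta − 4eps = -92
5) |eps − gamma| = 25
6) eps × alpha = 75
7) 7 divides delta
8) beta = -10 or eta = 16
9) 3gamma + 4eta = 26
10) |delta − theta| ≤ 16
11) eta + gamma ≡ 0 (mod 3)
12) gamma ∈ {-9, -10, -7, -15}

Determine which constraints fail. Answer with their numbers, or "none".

The assignment fails constraints 1, 7, 8, 11.

1) eps = 15 is outside [12, 14] — violated.
2) beta + theta = -8 + (-10) = -18; -18 ≥ -19 — satisfied.
3) zeta = 10 is even — satisfied.
4) 4beta − 4eps = 4(-8) − 4(15) = -92 — satisfied.
5) |15 − (-10)| = 25 — satisfied.
6) eps × alpha = 15 × 5 = 75 — satisfied.
7) 5 = 7×0 + 5, so 7 does not divide 5 — violated.
8) beta = -8 ≠ -10 and eta = 14 ≠ 16; both disjuncts false — violated.
9) 3gamma + 4eta = 3(-10) + 4(14) = 26 — satisfied.
10) |5 − (-10)| = 15; 15 ≤ 16 — satisfied.
11) eta + gamma = 4; 4 mod 3 = 1, not 0 — violated.
12) gamma = -10 is in {-9, -10, -7, -15} — satisfied.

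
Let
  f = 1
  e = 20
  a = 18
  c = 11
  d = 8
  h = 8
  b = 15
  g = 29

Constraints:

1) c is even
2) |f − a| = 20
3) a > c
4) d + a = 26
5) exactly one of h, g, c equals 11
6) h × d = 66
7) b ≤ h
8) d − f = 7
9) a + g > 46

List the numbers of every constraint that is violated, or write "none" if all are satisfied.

1) c = 11 is odd  no
2) |1 − 18| = 17, not 20  no
3) a = 18, c = 11; 18 > 11  yes
4) d + a = 8 + 18 = 26  yes
5) h=8, g=29, c=11; 1 of them equals 11  yes
6) h × d = 8 × 8 = 64, not 66  no
7) b = 15, h = 8; 15 > 8 (want ≤)  no
8) d − f = 8 − 1 = 7  yes
9) a + g = 18 + 29 = 47; 47 > 46  yes

No — constraints 1, 2, 6, and 7 are not satisfied.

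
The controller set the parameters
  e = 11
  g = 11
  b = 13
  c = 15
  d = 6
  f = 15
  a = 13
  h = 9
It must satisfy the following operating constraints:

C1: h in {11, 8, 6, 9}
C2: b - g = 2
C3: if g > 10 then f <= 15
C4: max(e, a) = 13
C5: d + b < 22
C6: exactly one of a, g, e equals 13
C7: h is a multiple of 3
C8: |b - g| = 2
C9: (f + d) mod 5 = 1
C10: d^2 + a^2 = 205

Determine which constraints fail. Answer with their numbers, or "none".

C1: h = 9 is in {11, 8, 6, 9} — satisfied.
C2: b - g = 13 - 11 = 2 — satisfied.
C3: g = 11 > 10, so we need f ≤ 15; f = 15 ≤ 15 — satisfied.
C4: max(11, 13) = 13 — satisfied.
C5: d + b = 6 + 13 = 19; 19 < 22 — satisfied.
C6: a=13, g=11, e=11; 1 of them equals 13 — satisfied.
C7: 9 / 3 = 3, so 3 divides 9 — satisfied.
C8: |13 - 11| = 2 — satisfied.
C9: f + d = 21; 21 mod 5 = 1 — satisfied.
C10: d^2 + a^2 = 6^2 + 13^2 = 36 + 169 = 205 — satisfied.

All constraints are satisfied.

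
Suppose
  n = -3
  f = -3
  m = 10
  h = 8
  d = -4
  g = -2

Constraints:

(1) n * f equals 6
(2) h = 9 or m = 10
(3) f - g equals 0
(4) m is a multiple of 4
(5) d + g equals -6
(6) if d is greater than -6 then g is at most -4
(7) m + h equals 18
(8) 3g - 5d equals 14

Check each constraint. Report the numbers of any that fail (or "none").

(1) n * f = -3 * (-3) = 9, not 6 — fails.
(2) h = 8 ≠ 9, but m = 10 = 10 (second disjunct) — holds.
(3) f - g = -3 - (-2) = -1, not 0 — fails.
(4) 10 = 4*2 + 2, so 4 does not divide 10 — fails.
(5) d + g = -4 + (-2) = -6 — holds.
(6) d = -4 > -6, so we need g ≤ -4; but g = -2 > -4 — fails.
(7) m + h = 10 + 8 = 18 — holds.
(8) 3g - 5d = 3(-2) - 5(-4) = 14 — holds.

No — constraints 1, 3, 4, and 6 are not satisfied.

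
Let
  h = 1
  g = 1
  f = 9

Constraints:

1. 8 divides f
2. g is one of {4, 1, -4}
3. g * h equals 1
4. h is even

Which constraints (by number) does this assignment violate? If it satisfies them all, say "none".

No — constraints 1, 4 are not satisfied.

1. 9 = 8*1 + 1, so 8 does not divide 9  no
2. g = 1 is in {4, 1, -4}  yes
3. g * h = 1 * 1 = 1  yes
4. h = 1 is odd  no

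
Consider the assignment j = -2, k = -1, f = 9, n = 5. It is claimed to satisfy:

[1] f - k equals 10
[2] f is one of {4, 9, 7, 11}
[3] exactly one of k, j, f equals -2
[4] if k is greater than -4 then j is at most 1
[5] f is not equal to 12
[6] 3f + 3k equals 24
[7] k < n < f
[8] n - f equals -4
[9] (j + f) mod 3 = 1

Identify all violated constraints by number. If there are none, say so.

No violations.

[1] f - k = 9 - (-1) = 10  yes
[2] f = 9 is in {4, 9, 7, 11}  yes
[3] k=-1, j=-2, f=9; 1 of them equals -2  yes
[4] k = -1 > -4, so we need j ≤ 1; j = -2 ≤ 1  yes
[5] f = 9, and 9 ≠ 12  yes
[6] 3f + 3k = 3(9) + 3(-1) = 24  yes
[7] values -1 < 5 < 9  yes
[8] n - f = 5 - 9 = -4  yes
[9] j + f = 7; 7 mod 3 = 1  yes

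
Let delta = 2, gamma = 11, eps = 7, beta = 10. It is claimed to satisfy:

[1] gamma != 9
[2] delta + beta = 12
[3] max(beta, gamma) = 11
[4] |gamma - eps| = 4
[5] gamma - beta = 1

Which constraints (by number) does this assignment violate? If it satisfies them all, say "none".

All constraints are satisfied.

[1] gamma = 11, and 11 ≠ 9 — satisfied.
[2] delta + beta = 2 + 10 = 12 — satisfied.
[3] max(10, 11) = 11 — satisfied.
[4] |11 - 7| = 4 — satisfied.
[5] gamma - beta = 11 - 10 = 1 — satisfied.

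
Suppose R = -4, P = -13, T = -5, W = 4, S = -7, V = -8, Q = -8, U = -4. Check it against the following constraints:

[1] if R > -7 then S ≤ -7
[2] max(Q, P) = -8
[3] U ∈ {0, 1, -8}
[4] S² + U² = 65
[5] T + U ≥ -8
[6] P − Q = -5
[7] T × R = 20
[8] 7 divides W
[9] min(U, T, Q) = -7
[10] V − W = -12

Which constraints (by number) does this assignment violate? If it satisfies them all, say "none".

The assignment fails constraints 3, 5, 8, 9.

[1] R = -4 > -7, so we need S ≤ -7; S = -7 ≤ -7 — satisfied.
[2] max(-8, -13) = -8 — satisfied.
[3] U = -4 is not in {0, 1, -8} — violated.
[4] S² + U² = (-7)² + (-4)² = 49 + 16 = 65 — satisfied.
[5] T + U = -5 + (-4) = -9; -9 < -8, bound -8 not met — violated.
[6] P − Q = -13 − (-8) = -5 — satisfied.
[7] T × R = -5 × (-4) = 20 — satisfied.
[8] 4 = 7×0 + 4, so 7 does not divide 4 — violated.
[9] min(-4, -5, -8) = -8, not -7 — violated.
[10] V − W = -8 − 4 = -12 — satisfied.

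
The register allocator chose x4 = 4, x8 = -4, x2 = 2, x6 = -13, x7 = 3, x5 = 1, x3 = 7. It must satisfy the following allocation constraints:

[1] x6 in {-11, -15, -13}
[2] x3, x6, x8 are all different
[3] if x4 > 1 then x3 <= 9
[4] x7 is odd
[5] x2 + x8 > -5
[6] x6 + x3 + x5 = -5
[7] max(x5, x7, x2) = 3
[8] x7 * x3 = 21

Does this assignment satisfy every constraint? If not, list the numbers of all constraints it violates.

All constraints are satisfied.

[1] x6 = -13 is in {-11, -15, -13}  ✔
[2] values 7, -13, -4 are pairwise distinct  ✔
[3] x4 = 4 > 1, so we need x3 ≤ 9; x3 = 7 ≤ 9  ✔
[4] x7 = 3 is odd  ✔
[5] x2 + x8 = 2 + (-4) = -2; -2 > -5  ✔
[6] x6 + x3 + x5 = -13 + 7 + 1 = -5  ✔
[7] max(1, 3, 2) = 3  ✔
[8] x7 * x3 = 3 * 7 = 21  ✔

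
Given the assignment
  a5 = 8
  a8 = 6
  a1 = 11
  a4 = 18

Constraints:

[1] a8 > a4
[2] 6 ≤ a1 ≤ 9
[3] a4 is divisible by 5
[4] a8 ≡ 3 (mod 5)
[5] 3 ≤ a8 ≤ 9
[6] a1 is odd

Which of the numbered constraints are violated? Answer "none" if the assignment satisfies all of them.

No — constraints 1, 2, 3, and 4 are not satisfied.

[1] a8 = 6, a4 = 18; 6 ≤ 18 (want >)  fails
[2] a1 = 11 is outside [6, 9]  fails
[3] 18 = 5×3 + 3, so 5 does not divide 18  fails
[4] 6 mod 5 = 1, not 3  fails
[5] a8 = 6 lies in [3, 9]  holds
[6] a1 = 11 is odd  holds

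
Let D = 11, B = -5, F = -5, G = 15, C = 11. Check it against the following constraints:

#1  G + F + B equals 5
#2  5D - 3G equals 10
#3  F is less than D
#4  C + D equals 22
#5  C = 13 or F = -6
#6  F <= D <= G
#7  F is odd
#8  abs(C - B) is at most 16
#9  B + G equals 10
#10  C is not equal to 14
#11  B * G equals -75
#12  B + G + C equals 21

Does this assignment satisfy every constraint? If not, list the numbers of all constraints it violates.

Constraint 5 does not hold.

#1 G + F + B = 15 + (-5) + (-5) = 5 — holds.
#2 5D - 3G = 5(11) - 3(15) = 10 — holds.
#3 F = -5, D = 11; -5 < 11 — holds.
#4 C + D = 11 + 11 = 22 — holds.
#5 C = 11 ≠ 13 and F = -5 ≠ -6; both disjuncts false — does not hold.
#6 values -5 <= 11 <= 15 — holds.
#7 F = -5 is odd — holds.
#8 abs(11 - (-5)) = 16; 16 ≤ 16 — holds.
#9 B + G = -5 + 15 = 10 — holds.
#10 C = 11, and 11 ≠ 14 — holds.
#11 B * G = -5 * 15 = -75 — holds.
#12 B + G + C = -5 + 15 + 11 = 21 — holds.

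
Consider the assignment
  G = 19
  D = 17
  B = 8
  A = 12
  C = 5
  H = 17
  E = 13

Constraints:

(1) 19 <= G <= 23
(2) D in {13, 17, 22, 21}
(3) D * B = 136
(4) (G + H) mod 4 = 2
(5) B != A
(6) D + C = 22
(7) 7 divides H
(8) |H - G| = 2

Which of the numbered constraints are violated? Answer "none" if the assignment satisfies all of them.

(1) G = 19 lies in [19, 23]  ✔
(2) D = 17 is in {13, 17, 22, 21}  ✔
(3) D * B = 17 * 8 = 136  ✔
(4) G + H = 36; 36 mod 4 = 0, not 2  ✘
(5) B = 8, A = 12; distinct  ✔
(6) D + C = 17 + 5 = 22  ✔
(7) 17 = 7*2 + 3, so 7 does not divide 17  ✘
(8) |17 - 19| = 2  ✔

Constraints 4, 7 do not hold.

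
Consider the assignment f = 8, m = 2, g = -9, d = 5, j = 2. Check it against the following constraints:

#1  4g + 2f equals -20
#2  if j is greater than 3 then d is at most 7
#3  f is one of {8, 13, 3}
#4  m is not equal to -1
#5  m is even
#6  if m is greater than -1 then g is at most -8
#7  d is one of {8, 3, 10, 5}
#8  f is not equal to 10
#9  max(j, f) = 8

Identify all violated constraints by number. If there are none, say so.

No violations.

#1 4g + 2f = 4(-9) + 2(8) = -20  yes
#2 j = 2, not > 3; antecedent false, conditional vacuously true  yes
#3 f = 8 is in {8, 13, 3}  yes
#4 m = 2, and 2 ≠ -1  yes
#5 m = 2 is even  yes
#6 m = 2 > -1, so we need g ≤ -8; g = -9 ≤ -8  yes
#7 d = 5 is in {8, 3, 10, 5}  yes
#8 f = 8, and 8 ≠ 10  yes
#9 max(2, 8) = 8  yes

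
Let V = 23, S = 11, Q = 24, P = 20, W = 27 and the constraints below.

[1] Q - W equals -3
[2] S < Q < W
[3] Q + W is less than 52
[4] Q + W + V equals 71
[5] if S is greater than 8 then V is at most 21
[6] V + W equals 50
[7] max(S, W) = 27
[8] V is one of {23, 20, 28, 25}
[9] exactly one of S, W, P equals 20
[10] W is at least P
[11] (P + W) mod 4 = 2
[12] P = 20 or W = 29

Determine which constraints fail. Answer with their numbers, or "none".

Constraints 4, 5, and 11 do not hold.

[1] Q - W = 24 - 27 = -3 — holds.
[2] values 11 < 24 < 27 — holds.
[3] Q + W = 24 + 27 = 51; 51 < 52 — holds.
[4] Q + W + V = 24 + 27 + 23 = 74, not 71 — does not hold.
[5] S = 11 > 8, so we need V ≤ 21; but V = 23 > 21 — does not hold.
[6] V + W = 23 + 27 = 50 — holds.
[7] max(11, 27) = 27 — holds.
[8] V = 23 is in {23, 20, 28, 25} — holds.
[9] S=11, W=27, P=20; 1 of them equals 20 — holds.
[10] W = 27, P = 20; 27 ≥ 20 — holds.
[11] P + W = 47; 47 mod 4 = 3, not 2 — does not hold.
[12] P = 20 = 20 (first disjunct) — holds.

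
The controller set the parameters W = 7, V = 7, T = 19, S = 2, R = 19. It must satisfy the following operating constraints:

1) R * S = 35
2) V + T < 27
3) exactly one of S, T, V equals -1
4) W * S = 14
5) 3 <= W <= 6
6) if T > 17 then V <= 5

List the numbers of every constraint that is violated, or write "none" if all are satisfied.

1) R * S = 19 * 2 = 38, not 35  ✘
2) V + T = 7 + 19 = 26; 26 < 27  ✔
3) S=2, T=19, V=7; 0 of them equal -1, not exactly one  ✘
4) W * S = 7 * 2 = 14  ✔
5) W = 7 is outside [3, 6]  ✘
6) T = 19 > 17, so we need V ≤ 5; but V = 7 > 5  ✘

No — constraints 1, 3, 5, and 6 are not satisfied.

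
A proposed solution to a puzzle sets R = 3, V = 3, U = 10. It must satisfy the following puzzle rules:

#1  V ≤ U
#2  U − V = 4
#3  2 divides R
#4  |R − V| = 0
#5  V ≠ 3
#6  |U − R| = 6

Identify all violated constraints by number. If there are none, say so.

Constraints 2, 3, 5, 6 are violated.

#1 V = 3, U = 10; 3 ≤ 10 — OK.
#2 U − V = 10 − 3 = 7, not 4 — violated.
#3 3 = 2×1 + 1, so 2 does not divide 3 — violated.
#4 |3 − 3| = 0 — OK.
#5 V = 3, but 3 is required to differ — violated.
#6 |10 − 3| = 7, not 6 — violated.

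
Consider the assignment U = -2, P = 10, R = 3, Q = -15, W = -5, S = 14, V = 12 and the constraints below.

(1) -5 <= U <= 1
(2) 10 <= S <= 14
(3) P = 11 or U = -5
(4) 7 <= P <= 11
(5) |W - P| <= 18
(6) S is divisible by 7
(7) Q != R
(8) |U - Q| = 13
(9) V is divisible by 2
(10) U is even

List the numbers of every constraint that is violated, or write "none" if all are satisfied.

(1) U = -2 lies in [-5, 1]  ✓
(2) S = 14 lies in [10, 14]  ✓
(3) P = 10 ≠ 11 and U = -2 ≠ -5; both disjuncts false  ✗
(4) P = 10 lies in [7, 11]  ✓
(5) |-5 - 10| = 15; 15 ≤ 18  ✓
(6) 14 / 7 = 2, so 7 divides 14  ✓
(7) Q = -15, R = 3; distinct  ✓
(8) |-2 - (-15)| = 13  ✓
(9) 12 / 2 = 6, so 2 divides 12  ✓
(10) U = -2 is even  ✓

Constraint 3 does not hold.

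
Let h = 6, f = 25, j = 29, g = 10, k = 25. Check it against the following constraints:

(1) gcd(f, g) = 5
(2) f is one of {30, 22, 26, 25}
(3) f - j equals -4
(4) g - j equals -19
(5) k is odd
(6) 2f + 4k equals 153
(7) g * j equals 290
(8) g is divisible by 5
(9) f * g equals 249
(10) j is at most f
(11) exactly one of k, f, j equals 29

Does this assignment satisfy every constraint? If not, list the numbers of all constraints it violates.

No — constraints 6, 9, and 10 are not satisfied.

(1) gcd(25, 10) = 5  true
(2) f = 25 is in {30, 22, 26, 25}  true
(3) f - j = 25 - 29 = -4  true
(4) g - j = 10 - 29 = -19  true
(5) k = 25 is odd  true
(6) 2f + 4k = 2(25) + 4(25) = 150, not 153  false
(7) g * j = 10 * 29 = 290  true
(8) 10 / 5 = 2, so 5 divides 10  true
(9) f * g = 25 * 10 = 250, not 249  false
(10) j = 29, f = 25; 29 > 25 (want ≤)  false
(11) k=25, f=25, j=29; 1 of them equals 29  true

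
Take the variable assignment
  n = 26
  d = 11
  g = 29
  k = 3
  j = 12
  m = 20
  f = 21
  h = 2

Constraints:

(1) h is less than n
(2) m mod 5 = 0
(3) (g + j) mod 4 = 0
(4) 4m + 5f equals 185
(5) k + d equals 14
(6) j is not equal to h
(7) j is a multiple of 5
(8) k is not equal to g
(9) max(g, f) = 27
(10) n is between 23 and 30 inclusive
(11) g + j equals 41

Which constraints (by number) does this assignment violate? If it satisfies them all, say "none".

(1) h = 2, n = 26; 2 < 26 — OK.
(2) 20 mod 5 = 0 — OK.
(3) g + j = 41; 41 mod 4 = 1, not 0 — violated.
(4) 4m + 5f = 4(20) + 5(21) = 185 — OK.
(5) k + d = 3 + 11 = 14 — OK.
(6) j = 12, h = 2; distinct — OK.
(7) 12 = 5*2 + 2, so 5 does not divide 12 — violated.
(8) k = 3, g = 29; distinct — OK.
(9) max(29, 21) = 29, not 27 — violated.
(10) n = 26 lies in [23, 30] — OK.
(11) g + j = 29 + 12 = 41 — OK.

Violated: 3, 7, 9.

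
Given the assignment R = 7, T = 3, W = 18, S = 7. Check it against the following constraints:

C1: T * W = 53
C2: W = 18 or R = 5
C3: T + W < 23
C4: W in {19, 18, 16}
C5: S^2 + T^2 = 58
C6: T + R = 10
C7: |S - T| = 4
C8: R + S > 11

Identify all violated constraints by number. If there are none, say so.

C1: T * W = 3 * 18 = 54, not 53  ✗
C2: W = 18 = 18 (first disjunct)  ✓
C3: T + W = 3 + 18 = 21; 21 < 23  ✓
C4: W = 18 is in {19, 18, 16}  ✓
C5: S^2 + T^2 = 7^2 + 3^2 = 49 + 9 = 58  ✓
C6: T + R = 3 + 7 = 10  ✓
C7: |7 - 3| = 4  ✓
C8: R + S = 7 + 7 = 14; 14 > 11  ✓

The assignment fails constraint 1.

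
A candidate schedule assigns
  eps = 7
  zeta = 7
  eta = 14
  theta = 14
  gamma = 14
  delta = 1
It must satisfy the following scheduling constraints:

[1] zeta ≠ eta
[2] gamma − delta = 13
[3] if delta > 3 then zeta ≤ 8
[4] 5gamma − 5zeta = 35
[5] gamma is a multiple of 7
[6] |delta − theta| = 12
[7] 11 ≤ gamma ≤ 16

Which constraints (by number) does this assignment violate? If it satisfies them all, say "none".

[1] zeta = 7, eta = 14; distinct  ✓
[2] gamma − delta = 14 − 1 = 13  ✓
[3] delta = 1, not > 3; antecedent false, conditional vacuously true  ✓
[4] 5gamma − 5zeta = 5(14) − 5(7) = 35  ✓
[5] 14 / 7 = 2, so 7 divides 14  ✓
[6] |1 − 14| = 13, not 12  ✗
[7] gamma = 14 lies in [11, 16]  ✓

The assignment fails constraint 6.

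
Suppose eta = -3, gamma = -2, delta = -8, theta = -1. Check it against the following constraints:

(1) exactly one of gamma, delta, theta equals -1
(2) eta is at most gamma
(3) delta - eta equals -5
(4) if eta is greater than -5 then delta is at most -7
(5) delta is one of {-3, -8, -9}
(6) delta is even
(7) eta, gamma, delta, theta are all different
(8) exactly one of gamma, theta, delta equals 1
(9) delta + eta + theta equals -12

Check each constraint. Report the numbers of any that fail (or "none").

(1) gamma=-2, delta=-8, theta=-1; 1 of them equals -1  ✓
(2) eta = -3, gamma = -2; -3 ≤ -2  ✓
(3) delta - eta = -8 - (-3) = -5  ✓
(4) eta = -3 > -5, so we need delta ≤ -7; delta = -8 ≤ -7  ✓
(5) delta = -8 is in {-3, -8, -9}  ✓
(6) delta = -8 is even  ✓
(7) values -3, -2, -8, -1 are pairwise distinct  ✓
(8) gamma=-2, theta=-1, delta=-8; 0 of them equal 1, not exactly one  ✗
(9) delta + eta + theta = -8 + (-3) + (-1) = -12  ✓

No — constraint 8 is not satisfied.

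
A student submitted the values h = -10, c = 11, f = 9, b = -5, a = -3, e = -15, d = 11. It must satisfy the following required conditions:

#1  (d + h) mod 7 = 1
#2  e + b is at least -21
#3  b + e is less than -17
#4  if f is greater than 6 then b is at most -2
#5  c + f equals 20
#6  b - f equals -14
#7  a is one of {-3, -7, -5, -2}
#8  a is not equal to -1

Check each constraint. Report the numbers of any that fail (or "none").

#1 d + h = 1; 1 mod 7 = 1  holds
#2 e + b = -15 + (-5) = -20; -20 ≥ -21  holds
#3 b + e = -5 + (-15) = -20; -20 < -17  holds
#4 f = 9 > 6, so we need b ≤ -2; b = -5 ≤ -2  holds
#5 c + f = 11 + 9 = 20  holds
#6 b - f = -5 - 9 = -14  holds
#7 a = -3 is in {-3, -7, -5, -2}  holds
#8 a = -3, and -3 ≠ -1  holds

All constraints are satisfied.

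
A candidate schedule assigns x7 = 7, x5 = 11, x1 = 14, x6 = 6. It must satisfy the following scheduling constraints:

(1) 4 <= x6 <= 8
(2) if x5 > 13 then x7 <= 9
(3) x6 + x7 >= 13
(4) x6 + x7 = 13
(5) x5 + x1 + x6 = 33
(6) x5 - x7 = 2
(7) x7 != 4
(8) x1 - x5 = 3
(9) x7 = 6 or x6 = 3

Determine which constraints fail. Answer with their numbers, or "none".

Constraints 5, 6, and 9 are violated.

(1) x6 = 6 lies in [4, 8] — holds.
(2) x5 = 11, not > 13; antecedent false, conditional vacuously true — holds.
(3) x6 + x7 = 6 + 7 = 13; 13 ≥ 13 — holds.
(4) x6 + x7 = 6 + 7 = 13 — holds.
(5) x5 + x1 + x6 = 11 + 14 + 6 = 31, not 33 — fails.
(6) x5 - x7 = 11 - 7 = 4, not 2 — fails.
(7) x7 = 7, and 7 ≠ 4 — holds.
(8) x1 - x5 = 14 - 11 = 3 — holds.
(9) x7 = 7 ≠ 6 and x6 = 6 ≠ 3; both disjuncts false — fails.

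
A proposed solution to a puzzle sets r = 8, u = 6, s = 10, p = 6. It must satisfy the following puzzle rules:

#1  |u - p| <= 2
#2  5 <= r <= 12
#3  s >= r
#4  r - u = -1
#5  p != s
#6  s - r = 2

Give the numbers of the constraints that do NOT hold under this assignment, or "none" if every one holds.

#1 |6 - 6| = 0; 0 ≤ 2 — holds.
#2 r = 8 lies in [5, 12] — holds.
#3 s = 10, r = 8; 10 ≥ 8 — holds.
#4 r - u = 8 - 6 = 2, not -1 — does not hold.
#5 p = 6, s = 10; distinct — holds.
#6 s - r = 10 - 8 = 2 — holds.

Constraint 4 is violated.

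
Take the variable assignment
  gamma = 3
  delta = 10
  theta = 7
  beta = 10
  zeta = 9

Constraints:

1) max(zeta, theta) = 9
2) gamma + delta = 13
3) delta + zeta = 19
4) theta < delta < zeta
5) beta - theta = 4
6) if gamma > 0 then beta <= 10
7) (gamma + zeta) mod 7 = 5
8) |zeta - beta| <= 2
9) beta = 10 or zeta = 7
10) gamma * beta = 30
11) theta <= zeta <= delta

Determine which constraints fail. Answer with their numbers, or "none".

The assignment fails constraints 4, 5.

1) max(9, 7) = 9  ✓
2) gamma + delta = 3 + 10 = 13  ✓
3) delta + zeta = 10 + 9 = 19  ✓
4) values 7, 10, 9; delta = 10 is not < zeta = 9  ✗
5) beta - theta = 10 - 7 = 3, not 4  ✗
6) gamma = 3 > 0, so we need beta ≤ 10; beta = 10 ≤ 10  ✓
7) gamma + zeta = 12; 12 mod 7 = 5  ✓
8) |9 - 10| = 1; 1 ≤ 2  ✓
9) beta = 10 = 10 (first disjunct)  ✓
10) gamma * beta = 3 * 10 = 30  ✓
11) values 7 <= 9 <= 10  ✓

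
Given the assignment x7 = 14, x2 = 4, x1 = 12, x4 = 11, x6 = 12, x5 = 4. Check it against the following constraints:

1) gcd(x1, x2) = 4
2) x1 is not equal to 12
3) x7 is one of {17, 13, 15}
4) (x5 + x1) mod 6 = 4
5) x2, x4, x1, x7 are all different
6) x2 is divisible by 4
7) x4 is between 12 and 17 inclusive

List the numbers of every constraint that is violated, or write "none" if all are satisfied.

1) gcd(12, 4) = 4 — satisfied.
2) x1 = 12, but 12 is required to differ — violated.
3) x7 = 14 is not in {17, 13, 15} — violated.
4) x5 + x1 = 16; 16 mod 6 = 4 — satisfied.
5) values 4, 11, 12, 14 are pairwise distinct — satisfied.
6) 4 / 4 = 1, so 4 divides 4 — satisfied.
7) x4 = 11 is outside [12, 17] — violated.

No — constraints 2, 3, and 7 are not satisfied.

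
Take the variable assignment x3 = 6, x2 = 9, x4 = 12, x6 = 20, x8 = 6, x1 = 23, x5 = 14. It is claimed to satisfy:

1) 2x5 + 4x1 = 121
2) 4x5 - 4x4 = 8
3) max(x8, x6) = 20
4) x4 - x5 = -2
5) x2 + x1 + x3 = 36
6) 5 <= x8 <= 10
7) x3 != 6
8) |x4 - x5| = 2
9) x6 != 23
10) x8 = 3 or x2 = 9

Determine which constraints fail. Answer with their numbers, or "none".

1) 2x5 + 4x1 = 2(14) + 4(23) = 120, not 121 — does not hold.
2) 4x5 - 4x4 = 4(14) - 4(12) = 8 — holds.
3) max(6, 20) = 20 — holds.
4) x4 - x5 = 12 - 14 = -2 — holds.
5) x2 + x1 + x3 = 9 + 23 + 6 = 38, not 36 — does not hold.
6) x8 = 6 lies in [5, 10] — holds.
7) x3 = 6, but 6 is required to differ — does not hold.
8) |12 - 14| = 2 — holds.
9) x6 = 20, and 20 ≠ 23 — holds.
10) x8 = 6 ≠ 3, but x2 = 9 = 9 (second disjunct) — holds.

The assignment fails constraints 1, 5, and 7.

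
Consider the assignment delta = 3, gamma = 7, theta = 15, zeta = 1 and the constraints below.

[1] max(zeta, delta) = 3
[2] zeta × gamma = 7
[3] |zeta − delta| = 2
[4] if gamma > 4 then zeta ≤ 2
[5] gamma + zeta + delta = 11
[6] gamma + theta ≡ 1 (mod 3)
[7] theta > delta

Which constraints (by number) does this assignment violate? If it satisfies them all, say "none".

[1] max(1, 3) = 3 — satisfied.
[2] zeta × gamma = 1 × 7 = 7 — satisfied.
[3] |1 − 3| = 2 — satisfied.
[4] gamma = 7 > 4, so we need zeta ≤ 2; zeta = 1 ≤ 2 — satisfied.
[5] gamma + zeta + delta = 7 + 1 + 3 = 11 — satisfied.
[6] gamma + theta = 22; 22 mod 3 = 1 — satisfied.
[7] theta = 15, delta = 3; 15 > 3 — satisfied.

No violations.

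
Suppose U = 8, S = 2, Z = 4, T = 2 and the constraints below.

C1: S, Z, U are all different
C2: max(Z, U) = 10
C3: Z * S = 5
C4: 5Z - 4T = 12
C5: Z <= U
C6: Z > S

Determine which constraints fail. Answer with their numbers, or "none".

C1: values 2, 4, 8 are pairwise distinct  holds
C2: max(4, 8) = 8, not 10  fails
C3: Z * S = 4 * 2 = 8, not 5  fails
C4: 5Z - 4T = 5(4) - 4(2) = 12  holds
C5: Z = 4, U = 8; 4 ≤ 8  holds
C6: Z = 4, S = 2; 4 > 2  holds

Constraints 2, 3 do not hold.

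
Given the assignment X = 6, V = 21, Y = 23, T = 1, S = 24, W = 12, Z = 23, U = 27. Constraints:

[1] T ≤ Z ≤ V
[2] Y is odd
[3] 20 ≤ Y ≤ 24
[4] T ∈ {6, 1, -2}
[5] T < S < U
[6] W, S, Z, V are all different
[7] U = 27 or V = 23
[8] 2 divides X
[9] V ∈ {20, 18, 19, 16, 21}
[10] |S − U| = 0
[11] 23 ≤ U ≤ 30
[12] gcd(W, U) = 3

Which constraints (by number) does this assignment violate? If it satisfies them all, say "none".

Violated: 1, 10.

[1] values 1, 23, 21; Z = 23 is not ≤ V = 21 — violated.
[2] Y = 23 is odd — satisfied.
[3] Y = 23 lies in [20, 24] — satisfied.
[4] T = 1 is in {6, 1, -2} — satisfied.
[5] values 1 < 24 < 27 — satisfied.
[6] values 12, 24, 23, 21 are pairwise distinct — satisfied.
[7] U = 27 = 27 (first disjunct) — satisfied.
[8] 6 / 2 = 3, so 2 divides 6 — satisfied.
[9] V = 21 is in {20, 18, 19, 16, 21} — satisfied.
[10] |24 − 27| = 3, not 0 — violated.
[11] U = 27 lies in [23, 30] — satisfied.
[12] gcd(12, 27) = 3 — satisfied.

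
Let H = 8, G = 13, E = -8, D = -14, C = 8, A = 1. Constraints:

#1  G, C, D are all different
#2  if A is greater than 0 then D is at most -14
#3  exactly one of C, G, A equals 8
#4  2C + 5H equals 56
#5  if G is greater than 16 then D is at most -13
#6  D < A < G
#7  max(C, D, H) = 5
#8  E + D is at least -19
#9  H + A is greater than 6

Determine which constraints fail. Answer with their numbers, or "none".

The assignment fails constraints 7 and 8.

#1 values 13, 8, -14 are pairwise distinct  ✓
#2 A = 1 > 0, so we need D ≤ -14; D = -14 ≤ -14  ✓
#3 C=8, G=13, A=1; 1 of them equals 8  ✓
#4 2C + 5H = 2(8) + 5(8) = 56  ✓
#5 G = 13, not > 16; antecedent false, conditional vacuously true  ✓
#6 values -14 < 1 < 13  ✓
#7 max(8, -14, 8) = 8, not 5  ✗
#8 E + D = -8 + (-14) = -22; -22 < -19, bound -19 not met  ✗
#9 H + A = 8 + 1 = 9; 9 > 6  ✓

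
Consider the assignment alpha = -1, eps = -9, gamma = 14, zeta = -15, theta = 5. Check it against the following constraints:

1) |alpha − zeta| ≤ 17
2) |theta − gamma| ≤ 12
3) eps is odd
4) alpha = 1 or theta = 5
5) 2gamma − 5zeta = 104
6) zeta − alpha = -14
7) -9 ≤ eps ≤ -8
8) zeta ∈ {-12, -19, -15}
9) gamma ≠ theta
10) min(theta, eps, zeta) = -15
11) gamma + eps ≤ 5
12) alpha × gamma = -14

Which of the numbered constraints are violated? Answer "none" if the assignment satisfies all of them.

Constraint 5 is violated.

1) |-1 − (-15)| = 14; 14 ≤ 17  ✓
2) |5 − 14| = 9; 9 ≤ 12  ✓
3) eps = -9 is odd  ✓
4) alpha = -1 ≠ 1, but theta = 5 = 5 (second disjunct)  ✓
5) 2gamma − 5zeta = 2(14) − 5(-15) = 103, not 104  ✗
6) zeta − alpha = -15 − (-1) = -14  ✓
7) eps = -9 lies in [-9, -8]  ✓
8) zeta = -15 is in {-12, -19, -15}  ✓
9) gamma = 14, theta = 5; distinct  ✓
10) min(5, -9, -15) = -15  ✓
11) gamma + eps = 14 + (-9) = 5; 5 ≤ 5  ✓
12) alpha × gamma = -1 × 14 = -14  ✓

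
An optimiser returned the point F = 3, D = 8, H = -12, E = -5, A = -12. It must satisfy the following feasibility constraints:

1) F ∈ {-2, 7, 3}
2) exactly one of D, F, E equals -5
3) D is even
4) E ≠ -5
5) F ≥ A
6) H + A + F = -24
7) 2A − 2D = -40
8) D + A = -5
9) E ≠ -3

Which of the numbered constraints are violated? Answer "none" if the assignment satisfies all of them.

Constraints 4, 6, and 8 are violated.

1) F = 3 is in {-2, 7, 3} — satisfied.
2) D=8, F=3, E=-5; 1 of them equals -5 — satisfied.
3) D = 8 is even — satisfied.
4) E = -5, but -5 is required to differ — violated.
5) F = 3, A = -12; 3 ≥ -12 — satisfied.
6) H + A + F = -12 + (-12) + 3 = -21, not -24 — violated.
7) 2A − 2D = 2(-12) − 2(8) = -40 — satisfied.
8) D + A = 8 + (-12) = -4, not -5 — violated.
9) E = -5, and -5 ≠ -3 — satisfied.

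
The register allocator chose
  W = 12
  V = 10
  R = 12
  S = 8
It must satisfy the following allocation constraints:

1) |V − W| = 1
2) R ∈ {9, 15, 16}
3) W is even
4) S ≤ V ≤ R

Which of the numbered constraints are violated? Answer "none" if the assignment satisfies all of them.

1) |10 − 12| = 2, not 1 — does not hold.
2) R = 12 is not in {9, 15, 16} — does not hold.
3) W = 12 is even — holds.
4) values 8 ≤ 10 ≤ 12 — holds.

Violated: 1, 2.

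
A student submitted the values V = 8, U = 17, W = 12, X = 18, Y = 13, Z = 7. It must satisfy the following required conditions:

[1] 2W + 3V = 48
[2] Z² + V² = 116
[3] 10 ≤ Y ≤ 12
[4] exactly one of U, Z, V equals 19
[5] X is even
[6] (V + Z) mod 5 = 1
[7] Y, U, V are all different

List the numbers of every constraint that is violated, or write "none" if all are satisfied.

Constraints 2, 3, 4, and 6 are violated.

[1] 2W + 3V = 2(12) + 3(8) = 48 — holds.
[2] Z² + V² = 7² + 8² = 49 + 64 = 113, not 116 — fails.
[3] Y = 13 is outside [10, 12] — fails.
[4] U=17, Z=7, V=8; 0 of them equal 19, not exactly one — fails.
[5] X = 18 is even — holds.
[6] V + Z = 15; 15 mod 5 = 0, not 1 — fails.
[7] values 13, 17, 8 are pairwise distinct — holds.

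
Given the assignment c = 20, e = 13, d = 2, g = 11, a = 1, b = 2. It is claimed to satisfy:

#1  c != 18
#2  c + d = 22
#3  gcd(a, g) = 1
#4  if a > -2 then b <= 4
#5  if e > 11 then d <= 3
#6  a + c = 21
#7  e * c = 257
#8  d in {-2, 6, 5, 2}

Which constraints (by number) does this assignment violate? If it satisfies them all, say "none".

Constraint 7 does not hold.

#1 c = 20, and 20 ≠ 18 — satisfied.
#2 c + d = 20 + 2 = 22 — satisfied.
#3 gcd(1, 11) = 1 — satisfied.
#4 a = 1 > -2, so we need b ≤ 4; b = 2 ≤ 4 — satisfied.
#5 e = 13 > 11, so we need d ≤ 3; d = 2 ≤ 3 — satisfied.
#6 a + c = 1 + 20 = 21 — satisfied.
#7 e * c = 13 * 20 = 260, not 257 — violated.
#8 d = 2 is in {-2, 6, 5, 2} — satisfied.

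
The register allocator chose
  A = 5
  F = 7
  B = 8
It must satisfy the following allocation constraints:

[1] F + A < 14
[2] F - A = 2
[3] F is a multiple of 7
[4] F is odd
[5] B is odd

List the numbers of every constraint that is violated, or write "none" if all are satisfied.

No — constraint 5 is not satisfied.

[1] F + A = 7 + 5 = 12; 12 < 14 — satisfied.
[2] F - A = 7 - 5 = 2 — satisfied.
[3] 7 / 7 = 1, so 7 divides 7 — satisfied.
[4] F = 7 is odd — satisfied.
[5] B = 8 is even — violated.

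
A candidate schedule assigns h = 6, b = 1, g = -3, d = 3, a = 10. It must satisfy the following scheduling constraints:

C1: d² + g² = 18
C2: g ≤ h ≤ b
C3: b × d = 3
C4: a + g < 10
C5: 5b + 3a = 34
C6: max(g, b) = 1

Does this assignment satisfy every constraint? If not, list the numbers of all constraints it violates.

Violated: 2 and 5.

C1: d² + g² = 3² + (-3)² = 9 + 9 = 18 — satisfied.
C2: values -3, 6, 1; h = 6 is not ≤ b = 1 — violated.
C3: b × d = 1 × 3 = 3 — satisfied.
C4: a + g = 10 + (-3) = 7; 7 < 10 — satisfied.
C5: 5b + 3a = 5(1) + 3(10) = 35, not 34 — violated.
C6: max(-3, 1) = 1 — satisfied.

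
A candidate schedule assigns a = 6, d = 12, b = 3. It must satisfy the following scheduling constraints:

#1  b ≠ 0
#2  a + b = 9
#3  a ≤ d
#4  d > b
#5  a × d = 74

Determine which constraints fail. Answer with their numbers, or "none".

Violated: 5.

#1 b = 3, and 3 ≠ 0 — satisfied.
#2 a + b = 6 + 3 = 9 — satisfied.
#3 a = 6, d = 12; 6 ≤ 12 — satisfied.
#4 d = 12, b = 3; 12 > 3 — satisfied.
#5 a × d = 6 × 12 = 72, not 74 — violated.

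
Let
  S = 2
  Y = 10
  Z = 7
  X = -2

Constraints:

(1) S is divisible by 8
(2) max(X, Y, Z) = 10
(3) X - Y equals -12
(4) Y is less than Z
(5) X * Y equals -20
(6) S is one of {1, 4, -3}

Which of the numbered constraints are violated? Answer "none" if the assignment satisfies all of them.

No — constraints 1, 4, and 6 are not satisfied.

(1) 2 = 8*0 + 2, so 8 does not divide 2 — does not hold.
(2) max(-2, 10, 7) = 10 — holds.
(3) X - Y = -2 - 10 = -12 — holds.
(4) Y = 10, Z = 7; 10 ≥ 7 (want <) — does not hold.
(5) X * Y = -2 * 10 = -20 — holds.
(6) S = 2 is not in {1, 4, -3} — does not hold.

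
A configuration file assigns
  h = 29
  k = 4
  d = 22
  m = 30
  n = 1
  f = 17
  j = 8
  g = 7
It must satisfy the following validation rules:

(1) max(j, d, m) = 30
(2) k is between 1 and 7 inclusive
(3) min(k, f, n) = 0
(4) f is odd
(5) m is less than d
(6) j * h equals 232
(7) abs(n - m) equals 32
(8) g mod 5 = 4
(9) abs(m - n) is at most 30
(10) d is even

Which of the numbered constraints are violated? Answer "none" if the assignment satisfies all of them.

Constraints 3, 5, 7, and 8 do not hold.

(1) max(8, 22, 30) = 30  true
(2) k = 4 lies in [1, 7]  true
(3) min(4, 17, 1) = 1, not 0  false
(4) f = 17 is odd  true
(5) m = 30, d = 22; 30 ≥ 22 (want <)  false
(6) j * h = 8 * 29 = 232  true
(7) abs(1 - 30) = 29, not 32  false
(8) 7 mod 5 = 2, not 4  false
(9) abs(30 - 1) = 29; 29 ≤ 30  true
(10) d = 22 is even  true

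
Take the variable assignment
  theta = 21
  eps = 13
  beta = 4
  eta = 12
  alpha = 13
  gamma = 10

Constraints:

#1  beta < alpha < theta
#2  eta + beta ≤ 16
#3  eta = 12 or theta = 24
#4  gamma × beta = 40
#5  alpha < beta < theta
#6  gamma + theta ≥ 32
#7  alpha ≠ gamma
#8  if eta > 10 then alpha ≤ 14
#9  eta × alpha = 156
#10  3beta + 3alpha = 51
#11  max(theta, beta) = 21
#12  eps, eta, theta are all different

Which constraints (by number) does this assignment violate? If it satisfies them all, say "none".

#1 values 4 < 13 < 21  holds
#2 eta + beta = 12 + 4 = 16; 16 ≤ 16  holds
#3 eta = 12 = 12 (first disjunct)  holds
#4 gamma × beta = 10 × 4 = 40  holds
#5 values 13, 4, 21; alpha = 13 is not < beta = 4  fails
#6 gamma + theta = 10 + 21 = 31; 31 < 32, bound 32 not met  fails
#7 alpha = 13, gamma = 10; distinct  holds
#8 eta = 12 > 10, so we need alpha ≤ 14; alpha = 13 ≤ 14  holds
#9 eta × alpha = 12 × 13 = 156  holds
#10 3beta + 3alpha = 3(4) + 3(13) = 51  holds
#11 max(21, 4) = 21  holds
#12 values 13, 12, 21 are pairwise distinct  holds

Constraints 5 and 6 do not hold.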